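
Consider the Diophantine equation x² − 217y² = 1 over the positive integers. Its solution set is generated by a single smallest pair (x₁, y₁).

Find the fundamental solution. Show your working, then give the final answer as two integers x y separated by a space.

d=217: √d = [14; 1,2,1,2,1,…,2,1,28] (ℓ=16, even), read p_15/q_15
i=0: a=14 ⇒ p=14, q=1
…
i=4: a=2 ⇒ p=162, q=11
…
i=6: a=1 ⇒ p=383, q=26
i=7: a=9 ⇒ p=3668, q=249
…
i=12: a=2 ⇒ p=740980, q=50301
…
i=14: a=2 ⇒ p=2809702, q=190735
i=15: a=1 ⇒ p=3844063, q=260952
(x₁, y₁) = (3844063, 260952);  3844063² − 217·260952² = 1 ✓

3844063 260952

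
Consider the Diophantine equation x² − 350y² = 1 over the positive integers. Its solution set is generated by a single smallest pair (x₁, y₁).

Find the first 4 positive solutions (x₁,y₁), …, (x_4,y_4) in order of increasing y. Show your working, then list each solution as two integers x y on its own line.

√350 → a₀=18, period (1,2,2,2,1,36); ℓ=6 even so k=5
i=0: a=18 ⇒ p=18, q=1
…
i=2: a=2 ⇒ p=56, q=3
i=3: a=2 ⇒ p=131, q=7
i=4: a=2 ⇒ p=318, q=17
i=5: a=1 ⇒ p=449, q=24
→ (449, 24).  Check: 449²=201601, 350·24²=201600, difference 1.
n=2: (449,24)∘(449,24) = (449·449+350·24·24, 449·24+24·449) = (403201,21552)
n=3: (403201,21552)∘(449,24) = (449·403201+350·24·21552, 449·21552+24·403201) = (362074049,19353672)
n=4: (362074049,19353672)∘(449,24) = (449·362074049+350·24·19353672, 449·19353672+24·362074049) = (325142092801,17379575904)

449 24
403201 21552
362074049 19353672
325142092801 17379575904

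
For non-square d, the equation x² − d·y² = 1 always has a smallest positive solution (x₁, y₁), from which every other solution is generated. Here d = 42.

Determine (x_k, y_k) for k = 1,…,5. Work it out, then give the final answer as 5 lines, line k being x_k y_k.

[6; 2,12] for √42; ℓ=2 ⇒ convergent index 1
i=0: a=6 ⇒ p=6, q=1
i=1: a=2 ⇒ p=13, q=2
fundamental: x₁=13, y₁=2  (since 169 − 42·4 = 1)
k=2:  x_2 = 13·13+42·2·2 = 337,  y_2 = 13·2+2·13 = 52
k=3:  x_3 = 13·337+42·2·52 = 8749,  y_3 = 13·52+2·337 = 1350
k=4:  x_4 = 13·8749+42·2·1350 = 227137,  y_4 = 13·1350+2·8749 = 35048
k=5:  x_5 = 13·227137+42·2·35048 = 5896813,  y_5 = 13·35048+2·227137 = 909898

13 2
337 52
8749 1350
227137 35048
5896813 909898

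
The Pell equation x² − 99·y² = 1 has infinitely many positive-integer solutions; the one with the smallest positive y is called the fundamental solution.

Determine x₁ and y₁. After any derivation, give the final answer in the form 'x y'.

10 1

√99 = [9; 1,18, …], period ℓ=2 (even) → k=1
k=0  a_k=9  p_k/q_k = 9/1
k=1  a_k=1  p_k/q_k = 10/1
(x₁, y₁) = (10, 1);  10² − 99·1² = 1 ✓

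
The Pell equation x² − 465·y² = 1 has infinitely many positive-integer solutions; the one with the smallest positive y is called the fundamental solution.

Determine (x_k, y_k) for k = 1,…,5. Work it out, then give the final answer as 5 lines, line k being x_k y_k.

√465 = [21; 1,1,3,2,2,2,3,1,1,42, …], period ℓ=10 (even) → k=9
k=0  a_k=21  p_k/q_k = 21/1
k=1  a_k=1  p_k/q_k = 22/1
…
k=3  a_k=3  p_k/q_k = 151/7
…
k=6  a_k=2  p_k/q_k = 2027/94
k=7  a_k=3  p_k/q_k = 6922/321
k=8  a_k=1  p_k/q_k = 8949/415
k=9  a_k=1  p_k/q_k = 15871/736
(x₁, y₁) = (15871, 736);  15871² − 465·736² = 1 ✓
k=2:  x_2 = 15871·15871+465·736·736 = 503777281,  y_2 = 15871·736+736·15871 = 23362112
k=3:  x_3 = 15871·503777281+465·736·23362112 = 15990898437631,  y_3 = 15871·23362112+736·503777281 = 741560158368
k=4:  x_4 = 15871·15990898437631+465·736·741560158368 = 507583097703505921,  y_4 = 15871·741560158368+736·15990898437631 = 23538602523554944
k=5:  x_5 = 15871·507583097703505921+465·736·23538602523554944 = 16111702671313786506751,  y_5 = 15871·23538602523554944+736·507583097703505921 = 747162320561120874080

15871 736
503777281 23362112
15990898437631 741560158368
507583097703505921 23538602523554944
16111702671313786506751 747162320561120874080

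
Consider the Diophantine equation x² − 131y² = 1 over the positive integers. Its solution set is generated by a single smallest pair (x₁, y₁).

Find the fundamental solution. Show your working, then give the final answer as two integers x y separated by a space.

10610 927

√131 = [11; 2,4,11,4,2,22, …], period ℓ=6 (even) → k=5
i=0: a=11 ⇒ p=11, q=1
…
i=4: a=4 ⇒ p=4727, q=413
i=5: a=2 ⇒ p=10610, q=927
fundamental: x₁=10610, y₁=927  (since 112572100 − 131·859329 = 1)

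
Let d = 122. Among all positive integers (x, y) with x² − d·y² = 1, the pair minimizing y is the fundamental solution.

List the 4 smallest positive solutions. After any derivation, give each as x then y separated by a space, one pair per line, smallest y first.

[11; 22] for √122; ℓ=1 ⇒ convergent index 1
k=0  a_k=11  p_k/q_k = 11/1
k=1  a_k=22  p_k/q_k = 243/22
fundamental: x₁=243, y₁=22  (since 59049 − 122·484 = 1)
(x_2, y_2) = (243·243 + 122·22·22, 243·22 + 22·243) = (118097, 10692)
(x_3, y_3) = (243·118097 + 122·22·10692, 243·10692 + 22·118097) = (57394899, 5196290)
(x_4, y_4) = (243·57394899 + 122·22·5196290, 243·5196290 + 22·57394899) = (27893802817, 2525386248)

243 22
118097 10692
57394899 5196290
27893802817 2525386248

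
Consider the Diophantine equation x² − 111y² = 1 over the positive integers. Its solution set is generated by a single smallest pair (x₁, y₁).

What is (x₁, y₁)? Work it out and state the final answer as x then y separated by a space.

295 28

d=111: √d = [10; 1,1,6,1,1,20] (ℓ=6, even), read p_5/q_5
a_0=10:  p_0=10·1+0=10,  q_0=10·0+1=1
a_1=1:  p_1=1·10+1=11,  q_1=1·1+0=1
…
a_3=6:  p_3=6·21+11=137,  q_3=6·2+1=13
a_4=1:  p_4=1·137+21=158,  q_4=1·13+2=15
a_5=1:  p_5=1·158+137=295,  q_5=1·15+13=28
fundamental: x₁=295, y₁=28  (since 87025 − 111·784 = 1)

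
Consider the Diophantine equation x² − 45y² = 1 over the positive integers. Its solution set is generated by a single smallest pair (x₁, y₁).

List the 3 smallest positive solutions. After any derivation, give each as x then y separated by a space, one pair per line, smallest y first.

161 24
51841 7728
16692641 2488392

√45 = [6; 1,2,2,2,1,12, …], period ℓ=6 (even) → k=5
a_0=6:  p_0=6·1+0=6,  q_0=6·0+1=1
…
a_4=2:  p_4=2·47+20=114,  q_4=2·7+3=17
a_5=1:  p_5=1·114+47=161,  q_5=1·17+7=24
(x₁, y₁) = (161, 24);  161² − 45·24² = 1 ✓
(161+24√45)^2 = 51841 + 7728√45
(161+24√45)^3 = 16692641 + 2488392√45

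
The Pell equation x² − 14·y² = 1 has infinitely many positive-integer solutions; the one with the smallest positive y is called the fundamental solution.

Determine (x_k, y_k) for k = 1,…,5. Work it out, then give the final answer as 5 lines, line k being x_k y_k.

√14 = [3; 1,2,1,6, …], period ℓ=4 (even) → k=3
i=0: a=3 ⇒ p=3, q=1
i=1: a=1 ⇒ p=4, q=1
i=2: a=2 ⇒ p=11, q=3
i=3: a=1 ⇒ p=15, q=4
(x₁, y₁) = (15, 4);  15² − 14·4² = 1 ✓
(x_2, y_2) = (15·15 + 14·4·4, 15·4 + 4·15) = (449, 120)
(x_3, y_3) = (15·449 + 14·4·120, 15·120 + 4·449) = (13455, 3596)
(x_4, y_4) = (15·13455 + 14·4·3596, 15·3596 + 4·13455) = (403201, 107760)
(x_5, y_5) = (15·403201 + 14·4·107760, 15·107760 + 4·403201) = (12082575, 3229204)

15 4
449 120
13455 3596
403201 107760
12082575 3229204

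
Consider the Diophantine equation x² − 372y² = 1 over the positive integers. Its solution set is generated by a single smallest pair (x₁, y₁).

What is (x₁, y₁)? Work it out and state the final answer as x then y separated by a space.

[19; 3,2,12,2,3,38] for √372; ℓ=6 ⇒ convergent index 5
i=0: a=19 ⇒ p=19, q=1
…
i=2: a=2 ⇒ p=135, q=7
i=3: a=12 ⇒ p=1678, q=87
i=4: a=2 ⇒ p=3491, q=181
i=5: a=3 ⇒ p=12151, q=630
fundamental: x₁=12151, y₁=630  (since 147646801 − 372·396900 = 1)

12151 630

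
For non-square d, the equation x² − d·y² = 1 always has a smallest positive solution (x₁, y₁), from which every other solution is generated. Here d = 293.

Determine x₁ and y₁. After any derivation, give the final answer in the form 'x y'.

d=293: √d = [17; 8,1,1,8,34] (ℓ=5, odd), read p_9/q_9
step 0: (17, 1)  from 17·(1,0) + (0,1)
…
step 2: (154, 9)  from 1·(137,8) + (17,1)
step 3: (291, 17)  from 1·(154,9) + (137,8)
step 4: (2482, 145)  from 8·(291,17) + (154,9)
step 5: (84679, 4947)  from 34·(2482,145) + (291,17)
…
step 7: (764593, 44668)  from 1·(679914,39721) + (84679,4947)
step 8: (1444507, 84389)  from 1·(764593,44668) + (679914,39721)
step 9: (12320649, 719780)  from 8·(1444507,84389) + (764593,44668)
fundamental: x₁=12320649, y₁=719780  (since 151798391781201 − 293·518083248400 = 1)

12320649 719780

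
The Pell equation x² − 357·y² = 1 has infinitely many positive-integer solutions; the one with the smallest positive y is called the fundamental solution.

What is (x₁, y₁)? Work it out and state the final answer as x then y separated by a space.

d=357: √d = [18; 1,8,2,8,1,36] (ℓ=6, even), read p_5/q_5
a_0=18:  p_0=18·1+0=18,  q_0=18·0+1=1
a_1=1:  p_1=1·18+1=19,  q_1=1·1+0=1
a_2=8:  p_2=8·19+18=170,  q_2=8·1+1=9
a_3=2:  p_3=2·170+19=359,  q_3=2·9+1=19
a_4=8:  p_4=8·359+170=3042,  q_4=8·19+9=161
a_5=1:  p_5=1·3042+359=3401,  q_5=1·161+19=180
fundamental: x₁=3401, y₁=180  (since 11566801 − 357·32400 = 1)

3401 180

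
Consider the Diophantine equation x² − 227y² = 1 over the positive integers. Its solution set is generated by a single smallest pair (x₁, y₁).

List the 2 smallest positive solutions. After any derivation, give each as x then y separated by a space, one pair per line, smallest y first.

226 15
102151 6780

√227 → a₀=15, period (15,30); ℓ=2 even so k=1
k=0  a_k=15  p_k/q_k = 15/1
k=1  a_k=15  p_k/q_k = 226/15
→ (226, 15).  Check: 226²=51076, 227·15²=51075, difference 1.
(226+15√227)^2 = 102151 + 6780√227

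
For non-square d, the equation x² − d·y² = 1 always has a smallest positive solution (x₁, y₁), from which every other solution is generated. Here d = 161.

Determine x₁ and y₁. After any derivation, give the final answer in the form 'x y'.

11775 928

√161 = [12; 1,2,4,1,2,1,4,2,1,24, …], period ℓ=10 (even) → k=9
k=0  a_k=12  p_k/q_k = 12/1
k=1  a_k=1  p_k/q_k = 13/1
…
k=6  a_k=1  p_k/q_k = 774/61
…
k=8  a_k=2  p_k/q_k = 8108/639
k=9  a_k=1  p_k/q_k = 11775/928
→ (11775, 928).  Check: 11775²=138650625, 161·928²=138650624, difference 1.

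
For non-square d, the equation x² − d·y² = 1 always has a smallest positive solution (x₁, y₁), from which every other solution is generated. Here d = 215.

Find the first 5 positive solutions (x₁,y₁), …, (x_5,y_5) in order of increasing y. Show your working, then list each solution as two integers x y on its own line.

44 3
3871 264
340604 23229
29969281 2043888
2636956124 179838915

d=215: √d = [14; 1,1,1,28] (ℓ=4, even), read p_3/q_3
a_0=14:  p_0=14·1+0=14,  q_0=14·0+1=1
a_1=1:  p_1=1·14+1=15,  q_1=1·1+0=1
a_2=1:  p_2=1·15+14=29,  q_2=1·1+1=2
a_3=1:  p_3=1·29+15=44,  q_3=1·2+1=3
fundamental: x₁=44, y₁=3  (since 1936 − 215·9 = 1)
k=2:  x_2 = 44·44+215·3·3 = 3871,  y_2 = 44·3+3·44 = 264
k=3:  x_3 = 44·3871+215·3·264 = 340604,  y_3 = 44·264+3·3871 = 23229
k=4:  x_4 = 44·340604+215·3·23229 = 29969281,  y_4 = 44·23229+3·340604 = 2043888
k=5:  x_5 = 44·29969281+215·3·2043888 = 2636956124,  y_5 = 44·2043888+3·29969281 = 179838915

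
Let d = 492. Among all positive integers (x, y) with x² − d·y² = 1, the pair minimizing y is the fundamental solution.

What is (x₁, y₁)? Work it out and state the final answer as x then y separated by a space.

29767 1342

d=492: √d = [22; 5,1,1,10,1,1,5,44] (ℓ=8, even), read p_7/q_7
a_0=22:  p_0=22·1+0=22,  q_0=22·0+1=1
…
a_2=1:  p_2=1·111+22=133,  q_2=1·5+1=6
…
a_4=10:  p_4=10·244+133=2573,  q_4=10·11+6=116
a_5=1:  p_5=1·2573+244=2817,  q_5=1·116+11=127
a_6=1:  p_6=1·2817+2573=5390,  q_6=1·127+116=243
a_7=5:  p_7=5·5390+2817=29767,  q_7=5·243+127=1342
fundamental: x₁=29767, y₁=1342  (since 886074289 − 492·1800964 = 1)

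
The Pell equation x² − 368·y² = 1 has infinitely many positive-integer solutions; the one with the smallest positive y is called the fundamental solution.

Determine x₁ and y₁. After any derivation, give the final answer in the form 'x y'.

√368 → a₀=19, period (5,2,5,38); ℓ=4 even so k=3
i=0: a=19 ⇒ p=19, q=1
i=1: a=5 ⇒ p=96, q=5
i=2: a=2 ⇒ p=211, q=11
i=3: a=5 ⇒ p=1151, q=60
→ (1151, 60).  Check: 1151²=1324801, 368·60²=1324800, difference 1.

1151 60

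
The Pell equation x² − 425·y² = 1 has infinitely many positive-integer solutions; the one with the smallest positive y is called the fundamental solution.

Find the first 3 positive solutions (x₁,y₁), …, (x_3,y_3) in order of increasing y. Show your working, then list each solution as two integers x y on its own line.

d=425: √d = [20; 1,1,1,1,1,1,40] (ℓ=7, odd), read p_13/q_13
step 0: (20, 1)  from 20·(1,0) + (0,1)
step 1: (21, 1)  from 1·(20,1) + (1,0)
…
step 3: (62, 3)  from 1·(41,2) + (21,1)
step 4: (103, 5)  from 1·(62,3) + (41,2)
…
step 12: (88420, 4289)  from 1·(55229,2679) + (33191,1610)
step 13: (143649, 6968)  from 1·(88420,4289) + (55229,2679)
(x₁, y₁) = (143649, 6968);  143649² − 425·6968² = 1 ✓
n=2: (143649,6968)∘(143649,6968) = (143649·143649+425·6968·6968, 143649·6968+6968·143649) = (41270070401,2001892464)
n=3: (41270070401,2001892464)∘(143649,6968) = (143649·41270070401+425·6968·2001892464, 143649·2001892464+6968·41270070401) = (11856808685922849,575139701115304)

143649 6968
41270070401 2001892464
11856808685922849 575139701115304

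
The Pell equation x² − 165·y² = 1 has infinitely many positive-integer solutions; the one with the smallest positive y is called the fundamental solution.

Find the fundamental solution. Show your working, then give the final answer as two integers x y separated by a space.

1079 84

√165 = [12; 1,5,2,5,1,24, …], period ℓ=6 (even) → k=5
i=0: a=12 ⇒ p=12, q=1
…
i=4: a=5 ⇒ p=912, q=71
i=5: a=1 ⇒ p=1079, q=84
(x₁, y₁) = (1079, 84);  1079² − 165·84² = 1 ✓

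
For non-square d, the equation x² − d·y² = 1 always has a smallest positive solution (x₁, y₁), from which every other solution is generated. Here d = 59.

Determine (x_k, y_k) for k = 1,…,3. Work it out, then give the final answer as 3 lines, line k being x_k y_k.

530 69
561799 73140
595506410 77528331

√59 = [7; 1,2,7,2,1,14, …], period ℓ=6 (even) → k=5
k=0  a_k=7  p_k/q_k = 7/1
…
k=2  a_k=2  p_k/q_k = 23/3
k=3  a_k=7  p_k/q_k = 169/22
k=4  a_k=2  p_k/q_k = 361/47
k=5  a_k=1  p_k/q_k = 530/69
fundamental: x₁=530, y₁=69  (since 280900 − 59·4761 = 1)
n=2: (530,69)∘(530,69) = (530·530+59·69·69, 530·69+69·530) = (561799,73140)
n=3: (561799,73140)∘(530,69) = (530·561799+59·69·73140, 530·73140+69·561799) = (595506410,77528331)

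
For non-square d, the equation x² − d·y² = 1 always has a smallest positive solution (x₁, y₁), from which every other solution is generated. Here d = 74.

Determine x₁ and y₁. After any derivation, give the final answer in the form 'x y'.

√74 = [8; 1,1,1,1,16, …], period ℓ=5 (odd) → k=9
step 0: (8, 1)  from 8·(1,0) + (0,1)
…
step 5: (714, 83)  from 16·(43,5) + (26,3)
step 6: (757, 88)  from 1·(714,83) + (43,5)
…
step 8: (2228, 259)  from 1·(1471,171) + (757,88)
step 9: (3699, 430)  from 1·(2228,259) + (1471,171)
fundamental: x₁=3699, y₁=430  (since 13682601 − 74·184900 = 1)

3699 430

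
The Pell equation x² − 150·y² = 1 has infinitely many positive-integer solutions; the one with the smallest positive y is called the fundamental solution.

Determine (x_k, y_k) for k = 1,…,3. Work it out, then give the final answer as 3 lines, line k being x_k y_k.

d=150: √d = [12; 4,24] (ℓ=2, even), read p_1/q_1
step 0: (12, 1)  from 12·(1,0) + (0,1)
step 1: (49, 4)  from 4·(12,1) + (1,0)
(x₁, y₁) = (49, 4);  49² − 150·4² = 1 ✓
k=2:  x_2 = 49·49+150·4·4 = 4801,  y_2 = 49·4+4·49 = 392
k=3:  x_3 = 49·4801+150·4·392 = 470449,  y_3 = 49·392+4·4801 = 38412

49 4
4801 392
470449 38412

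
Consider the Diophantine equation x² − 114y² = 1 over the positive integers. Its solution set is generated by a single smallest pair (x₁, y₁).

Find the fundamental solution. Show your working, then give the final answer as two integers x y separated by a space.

1025 96

[10; 1,2,10,2,1,20] for √114; ℓ=6 ⇒ convergent index 5
k=0  a_k=10  p_k/q_k = 10/1
k=1  a_k=1  p_k/q_k = 11/1
k=2  a_k=2  p_k/q_k = 32/3
k=3  a_k=10  p_k/q_k = 331/31
k=4  a_k=2  p_k/q_k = 694/65
k=5  a_k=1  p_k/q_k = 1025/96
→ (1025, 96).  Check: 1025²=1050625, 114·96²=1050624, difference 1.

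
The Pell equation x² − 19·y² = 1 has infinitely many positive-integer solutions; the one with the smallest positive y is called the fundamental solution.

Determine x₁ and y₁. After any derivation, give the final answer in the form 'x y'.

√19 → a₀=4, period (2,1,3,1,2,8); ℓ=6 even so k=5
step 0: (4, 1)  from 4·(1,0) + (0,1)
step 1: (9, 2)  from 2·(4,1) + (1,0)
…
step 4: (61, 14)  from 1·(48,11) + (13,3)
step 5: (170, 39)  from 2·(61,14) + (48,11)
fundamental: x₁=170, y₁=39  (since 28900 − 19·1521 = 1)

170 39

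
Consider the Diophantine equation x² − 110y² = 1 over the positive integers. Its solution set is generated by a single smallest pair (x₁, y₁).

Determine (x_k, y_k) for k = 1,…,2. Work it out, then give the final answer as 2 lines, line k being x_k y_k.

21 2
881 84

[10; 2,20] for √110; ℓ=2 ⇒ convergent index 1
k=0  a_k=10  p_k/q_k = 10/1
k=1  a_k=2  p_k/q_k = 21/2
fundamental: x₁=21, y₁=2  (since 441 − 110·4 = 1)
k=2:  x_2 = 21·21+110·2·2 = 881,  y_2 = 21·2+2·21 = 84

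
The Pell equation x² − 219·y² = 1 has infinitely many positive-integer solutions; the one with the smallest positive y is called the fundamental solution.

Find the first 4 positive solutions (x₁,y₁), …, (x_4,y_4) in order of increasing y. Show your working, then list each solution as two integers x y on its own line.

74 5
10951 740
1620674 109515
239848801 16207480

√219 = [14; 1,3,1,28, …], period ℓ=4 (even) → k=3
k=0  a_k=14  p_k/q_k = 14/1
k=1  a_k=1  p_k/q_k = 15/1
k=2  a_k=3  p_k/q_k = 59/4
k=3  a_k=1  p_k/q_k = 74/5
fundamental: x₁=74, y₁=5  (since 5476 − 219·25 = 1)
n=2: (74,5)∘(74,5) = (74·74+219·5·5, 74·5+5·74) = (10951,740)
n=3: (10951,740)∘(74,5) = (74·10951+219·5·740, 74·740+5·10951) = (1620674,109515)
n=4: (1620674,109515)∘(74,5) = (74·1620674+219·5·109515, 74·109515+5·1620674) = (239848801,16207480)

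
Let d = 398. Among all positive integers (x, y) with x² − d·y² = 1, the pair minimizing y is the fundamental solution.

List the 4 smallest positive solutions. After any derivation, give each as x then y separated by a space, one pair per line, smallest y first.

[19; 1,18,1,38] for √398; ℓ=4 ⇒ convergent index 3
a_0=19:  p_0=19·1+0=19,  q_0=19·0+1=1
…
a_2=18:  p_2=18·20+19=379,  q_2=18·1+1=19
a_3=1:  p_3=1·379+20=399,  q_3=1·19+1=20
fundamental: x₁=399, y₁=20  (since 159201 − 398·400 = 1)
n=2: (399,20)∘(399,20) = (399·399+398·20·20, 399·20+20·399) = (318401,15960)
n=3: (318401,15960)∘(399,20) = (399·318401+398·20·15960, 399·15960+20·318401) = (254083599,12736060)
n=4: (254083599,12736060)∘(399,20) = (399·254083599+398·20·12736060, 399·12736060+20·254083599) = (202758393601,10163359920)

399 20
318401 15960
254083599 12736060
202758393601 10163359920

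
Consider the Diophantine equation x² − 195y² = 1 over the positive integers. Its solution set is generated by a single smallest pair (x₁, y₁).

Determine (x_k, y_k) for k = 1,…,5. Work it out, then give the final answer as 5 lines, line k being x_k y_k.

d=195: √d = [13; 1,26] (ℓ=2, even), read p_1/q_1
step 0: (13, 1)  from 13·(1,0) + (0,1)
step 1: (14, 1)  from 1·(13,1) + (1,0)
→ (14, 1).  Check: 14²=196, 195·1²=195, difference 1.
(14+1√195)^2 = 391 + 28√195
(14+1√195)^3 = 10934 + 783√195
(14+1√195)^4 = 305761 + 21896√195
(14+1√195)^5 = 8550374 + 612305√195

14 1
391 28
10934 783
305761 21896
8550374 612305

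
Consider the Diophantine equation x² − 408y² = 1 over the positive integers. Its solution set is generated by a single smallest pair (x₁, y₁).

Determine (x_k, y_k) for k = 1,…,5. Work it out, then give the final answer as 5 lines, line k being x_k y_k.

d=408: √d = [20; 5,40] (ℓ=2, even), read p_1/q_1
a_0=20:  p_0=20·1+0=20,  q_0=20·0+1=1
a_1=5:  p_1=5·20+1=101,  q_1=5·1+0=5
fundamental: x₁=101, y₁=5  (since 10201 − 408·25 = 1)
k=2:  x_2 = 101·101+408·5·5 = 20401,  y_2 = 101·5+5·101 = 1010
k=3:  x_3 = 101·20401+408·5·1010 = 4120901,  y_3 = 101·1010+5·20401 = 204015
k=4:  x_4 = 101·4120901+408·5·204015 = 832401601,  y_4 = 101·204015+5·4120901 = 41210020
k=5:  x_5 = 101·832401601+408·5·41210020 = 168141002501,  y_5 = 101·41210020+5·832401601 = 8324220025

101 5
20401 1010
4120901 204015
832401601 41210020
168141002501 8324220025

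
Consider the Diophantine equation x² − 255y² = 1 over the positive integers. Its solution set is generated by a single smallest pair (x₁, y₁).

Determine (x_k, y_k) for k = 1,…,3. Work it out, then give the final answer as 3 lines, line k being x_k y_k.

16 1
511 32
16336 1023

√255 = [15; 1,30, …], period ℓ=2 (even) → k=1
k=0  a_k=15  p_k/q_k = 15/1
k=1  a_k=1  p_k/q_k = 16/1
→ (16, 1).  Check: 16²=256, 255·1²=255, difference 1.
(x_2, y_2) = (16·16 + 255·1·1, 16·1 + 1·16) = (511, 32)
(x_3, y_3) = (16·511 + 255·1·32, 16·32 + 1·511) = (16336, 1023)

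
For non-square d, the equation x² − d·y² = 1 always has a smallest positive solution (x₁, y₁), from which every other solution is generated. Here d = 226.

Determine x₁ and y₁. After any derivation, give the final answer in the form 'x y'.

451 30

√226 = [15; 30, …], period ℓ=1 (odd) → k=1
step 0: (15, 1)  from 15·(1,0) + (0,1)
step 1: (451, 30)  from 30·(15,1) + (1,0)
(x₁, y₁) = (451, 30);  451² − 226·30² = 1 ✓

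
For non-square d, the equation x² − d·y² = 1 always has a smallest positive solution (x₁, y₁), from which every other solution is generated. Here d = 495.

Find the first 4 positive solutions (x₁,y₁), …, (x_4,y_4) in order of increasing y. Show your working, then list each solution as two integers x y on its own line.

89 4
15841 712
2819609 126732
501874561 22557584

√495 → a₀=22, period (4,44); ℓ=2 even so k=1
step 0: (22, 1)  from 22·(1,0) + (0,1)
step 1: (89, 4)  from 4·(22,1) + (1,0)
fundamental: x₁=89, y₁=4  (since 7921 − 495·16 = 1)
(x_2, y_2) = (89·89 + 495·4·4, 89·4 + 4·89) = (15841, 712)
(x_3, y_3) = (89·15841 + 495·4·712, 89·712 + 4·15841) = (2819609, 126732)
(x_4, y_4) = (89·2819609 + 495·4·126732, 89·126732 + 4·2819609) = (501874561, 22557584)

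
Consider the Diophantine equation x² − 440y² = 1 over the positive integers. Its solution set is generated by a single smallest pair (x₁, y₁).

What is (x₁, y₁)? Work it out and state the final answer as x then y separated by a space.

21 1

√440 → a₀=20, period (1,40); ℓ=2 even so k=1
a_0=20:  p_0=20·1+0=20,  q_0=20·0+1=1
a_1=1:  p_1=1·20+1=21,  q_1=1·1+0=1
→ (21, 1).  Check: 21²=441, 440·1²=440, difference 1.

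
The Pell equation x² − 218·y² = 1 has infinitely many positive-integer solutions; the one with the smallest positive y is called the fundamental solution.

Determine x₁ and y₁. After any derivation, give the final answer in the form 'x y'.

126003 8534

d=218: √d = [14; 1,3,3,1,28] (ℓ=5, odd), read p_9/q_9
a_0=14:  p_0=14·1+0=14,  q_0=14·0+1=1
a_1=1:  p_1=1·14+1=15,  q_1=1·1+0=1
a_2=3:  p_2=3·15+14=59,  q_2=3·1+1=4
…
a_5=28:  p_5=28·251+192=7220,  q_5=28·17+13=489
a_6=1:  p_6=1·7220+251=7471,  q_6=1·489+17=506
a_7=3:  p_7=3·7471+7220=29633,  q_7=3·506+489=2007
a_8=3:  p_8=3·29633+7471=96370,  q_8=3·2007+506=6527
a_9=1:  p_9=1·96370+29633=126003,  q_9=1·6527+2007=8534
(x₁, y₁) = (126003, 8534);  126003² − 218·8534² = 1 ✓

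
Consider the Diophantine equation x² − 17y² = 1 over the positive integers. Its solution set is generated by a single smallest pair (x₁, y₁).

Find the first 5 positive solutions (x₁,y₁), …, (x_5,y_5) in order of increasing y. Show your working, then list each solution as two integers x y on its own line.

d=17: √d = [4; 8] (ℓ=1, odd), read p_1/q_1
a_0=4:  p_0=4·1+0=4,  q_0=4·0+1=1
a_1=8:  p_1=8·4+1=33,  q_1=8·1+0=8
→ (33, 8).  Check: 33²=1089, 17·8²=1088, difference 1.
n=2: (33,8)∘(33,8) = (33·33+17·8·8, 33·8+8·33) = (2177,528)
n=3: (2177,528)∘(33,8) = (33·2177+17·8·528, 33·528+8·2177) = (143649,34840)
n=4: (143649,34840)∘(33,8) = (33·143649+17·8·34840, 33·34840+8·143649) = (9478657,2298912)
n=5: (9478657,2298912)∘(33,8) = (33·9478657+17·8·2298912, 33·2298912+8·9478657) = (625447713,151693352)

33 8
2177 528
143649 34840
9478657 2298912
625447713 151693352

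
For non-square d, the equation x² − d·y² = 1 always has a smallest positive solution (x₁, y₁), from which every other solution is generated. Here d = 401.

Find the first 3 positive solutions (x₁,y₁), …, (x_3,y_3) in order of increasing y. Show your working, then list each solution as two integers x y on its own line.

√401 = [20; 40, …], period ℓ=1 (odd) → k=1
i=0: a=20 ⇒ p=20, q=1
i=1: a=40 ⇒ p=801, q=40
→ (801, 40).  Check: 801²=641601, 401·40²=641600, difference 1.
(801+40√401)^2 = 1283201 + 64080√401
(801+40√401)^3 = 2055687201 + 102656120√401

801 40
1283201 64080
2055687201 102656120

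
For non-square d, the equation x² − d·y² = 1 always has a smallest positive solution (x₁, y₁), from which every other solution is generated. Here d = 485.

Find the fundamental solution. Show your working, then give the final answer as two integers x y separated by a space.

√485 → a₀=22, period (44); ℓ=1 odd so k=1
a_0=22:  p_0=22·1+0=22,  q_0=22·0+1=1
a_1=44:  p_1=44·22+1=969,  q_1=44·1+0=44
→ (969, 44).  Check: 969²=938961, 485·44²=938960, difference 1.

969 44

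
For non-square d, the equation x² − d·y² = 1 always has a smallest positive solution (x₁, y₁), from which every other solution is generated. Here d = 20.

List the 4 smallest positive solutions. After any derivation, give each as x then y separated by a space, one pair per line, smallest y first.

√20 = [4; 2,8, …], period ℓ=2 (even) → k=1
step 0: (4, 1)  from 4·(1,0) + (0,1)
step 1: (9, 2)  from 2·(4,1) + (1,0)
→ (9, 2).  Check: 9²=81, 20·2²=80, difference 1.
n=2: (9,2)∘(9,2) = (9·9+20·2·2, 9·2+2·9) = (161,36)
n=3: (161,36)∘(9,2) = (9·161+20·2·36, 9·36+2·161) = (2889,646)
n=4: (2889,646)∘(9,2) = (9·2889+20·2·646, 9·646+2·2889) = (51841,11592)

9 2
161 36
2889 646
51841 11592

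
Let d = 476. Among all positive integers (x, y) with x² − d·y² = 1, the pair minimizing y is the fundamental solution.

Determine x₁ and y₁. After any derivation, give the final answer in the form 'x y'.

d=476: √d = [21; 1,4,2,10,2,4,1,42] (ℓ=8, even), read p_7/q_7
k=0  a_k=21  p_k/q_k = 21/1
k=1  a_k=1  p_k/q_k = 22/1
…
k=3  a_k=2  p_k/q_k = 240/11
k=4  a_k=10  p_k/q_k = 2509/115
k=5  a_k=2  p_k/q_k = 5258/241
k=6  a_k=4  p_k/q_k = 23541/1079
k=7  a_k=1  p_k/q_k = 28799/1320
fundamental: x₁=28799, y₁=1320  (since 829382401 − 476·1742400 = 1)

28799 1320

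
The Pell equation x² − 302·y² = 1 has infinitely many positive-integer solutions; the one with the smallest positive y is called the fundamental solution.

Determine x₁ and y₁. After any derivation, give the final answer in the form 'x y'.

√302 = [17; 2,1,1,1,4,…,1,2,34, …], period ℓ=16 (even) → k=15
i=0: a=17 ⇒ p=17, q=1
i=1: a=2 ⇒ p=35, q=2
…
i=3: a=1 ⇒ p=87, q=5
i=4: a=1 ⇒ p=139, q=8
i=5: a=4 ⇒ p=643, q=37
i=6: a=2 ⇒ p=1425, q=82
i=7: a=1 ⇒ p=2068, q=119
i=8: a=16 ⇒ p=34513, q=1986
i=9: a=1 ⇒ p=36581, q=2105
i=10: a=2 ⇒ p=107675, q=6196
i=11: a=4 ⇒ p=467281, q=26889
i=12: a=1 ⇒ p=574956, q=33085
…
i=14: a=1 ⇒ p=1617193, q=93059
i=15: a=2 ⇒ p=4276623, q=246092
(x₁, y₁) = (4276623, 246092);  4276623² − 302·246092² = 1 ✓

4276623 246092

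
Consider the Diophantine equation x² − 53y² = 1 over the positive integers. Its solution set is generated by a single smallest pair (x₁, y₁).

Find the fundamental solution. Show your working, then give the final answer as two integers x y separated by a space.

[7; 3,1,1,3,14] for √53; ℓ=5 ⇒ convergent index 9
k=0  a_k=7  p_k/q_k = 7/1
k=1  a_k=3  p_k/q_k = 22/3
…
k=4  a_k=3  p_k/q_k = 182/25
k=5  a_k=14  p_k/q_k = 2599/357
…
k=7  a_k=1  p_k/q_k = 10578/1453
k=8  a_k=1  p_k/q_k = 18557/2549
k=9  a_k=3  p_k/q_k = 66249/9100
(x₁, y₁) = (66249, 9100);  66249² − 53·9100² = 1 ✓

66249 9100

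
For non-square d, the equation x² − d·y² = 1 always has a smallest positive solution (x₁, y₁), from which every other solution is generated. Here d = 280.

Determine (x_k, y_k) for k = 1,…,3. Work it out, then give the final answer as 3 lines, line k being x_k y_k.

[16; 1,2,1,2,1,32] for √280; ℓ=6 ⇒ convergent index 5
step 0: (16, 1)  from 16·(1,0) + (0,1)
step 1: (17, 1)  from 1·(16,1) + (1,0)
step 2: (50, 3)  from 2·(17,1) + (16,1)
step 3: (67, 4)  from 1·(50,3) + (17,1)
step 4: (184, 11)  from 2·(67,4) + (50,3)
step 5: (251, 15)  from 1·(184,11) + (67,4)
→ (251, 15).  Check: 251²=63001, 280·15²=63000, difference 1.
(251+15√280)^2 = 126001 + 7530√280
(251+15√280)^3 = 63252251 + 3780045√280

251 15
126001 7530
63252251 3780045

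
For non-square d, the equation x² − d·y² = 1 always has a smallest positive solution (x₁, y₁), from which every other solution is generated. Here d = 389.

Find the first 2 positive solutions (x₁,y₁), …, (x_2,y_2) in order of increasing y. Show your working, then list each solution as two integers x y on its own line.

3287049 166660
21609382256801 1095639172680

√389 = [19; 1,2,1,1,1,1,2,1,38, …], period ℓ=9 (odd) → k=17
k=0  a_k=19  p_k/q_k = 19/1
k=1  a_k=1  p_k/q_k = 20/1
…
k=3  a_k=1  p_k/q_k = 79/4
…
k=5  a_k=1  p_k/q_k = 217/11
…
k=7  a_k=2  p_k/q_k = 927/47
…
k=9  a_k=38  p_k/q_k = 49643/2517
k=10  a_k=1  p_k/q_k = 50925/2582
k=11  a_k=2  p_k/q_k = 151493/7681
k=12  a_k=1  p_k/q_k = 202418/10263
k=13  a_k=1  p_k/q_k = 353911/17944
…
k=15  a_k=1  p_k/q_k = 910240/46151
k=16  a_k=2  p_k/q_k = 2376809/120509
k=17  a_k=1  p_k/q_k = 3287049/166660
→ (3287049, 166660).  Check: 3287049²=10804691128401, 389·166660²=10804691128400, difference 1.
k=2:  x_2 = 3287049·3287049+389·166660·166660 = 21609382256801,  y_2 = 3287049·166660+166660·3287049 = 1095639172680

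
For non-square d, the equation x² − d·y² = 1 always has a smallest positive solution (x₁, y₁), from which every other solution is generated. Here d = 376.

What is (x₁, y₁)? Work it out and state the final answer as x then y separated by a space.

2143295 110532

√376 → a₀=19, period (2,1,1,3,1,…,1,2,38); ℓ=16 even so k=15
i=0: a=19 ⇒ p=19, q=1
i=1: a=2 ⇒ p=39, q=2
…
i=6: a=2 ⇒ p=1241, q=64
…
i=11: a=1 ⇒ p=99455, q=5129
…
i=13: a=1 ⇒ p=468441, q=24158
i=14: a=1 ⇒ p=837427, q=43187
i=15: a=2 ⇒ p=2143295, q=110532
(x₁, y₁) = (2143295, 110532);  2143295² − 376·110532² = 1 ✓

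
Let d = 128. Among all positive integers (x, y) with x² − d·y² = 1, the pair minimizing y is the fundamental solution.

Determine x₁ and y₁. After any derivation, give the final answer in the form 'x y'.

577 51

[11; 3,5,3,22] for √128; ℓ=4 ⇒ convergent index 3
step 0: (11, 1)  from 11·(1,0) + (0,1)
step 1: (34, 3)  from 3·(11,1) + (1,0)
step 2: (181, 16)  from 5·(34,3) + (11,1)
step 3: (577, 51)  from 3·(181,16) + (34,3)
fundamental: x₁=577, y₁=51  (since 332929 − 128·2601 = 1)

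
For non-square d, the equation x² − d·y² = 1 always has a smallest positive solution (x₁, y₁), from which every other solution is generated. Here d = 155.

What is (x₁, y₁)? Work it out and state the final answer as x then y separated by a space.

√155 = [12; 2,4,2,24, …], period ℓ=4 (even) → k=3
a_0=12:  p_0=12·1+0=12,  q_0=12·0+1=1
a_1=2:  p_1=2·12+1=25,  q_1=2·1+0=2
a_2=4:  p_2=4·25+12=112,  q_2=4·2+1=9
a_3=2:  p_3=2·112+25=249,  q_3=2·9+2=20
fundamental: x₁=249, y₁=20  (since 62001 − 155·400 = 1)

249 20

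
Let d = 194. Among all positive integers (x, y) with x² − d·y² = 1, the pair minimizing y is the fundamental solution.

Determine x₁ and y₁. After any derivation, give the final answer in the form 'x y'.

d=194: √d = [13; 1,12,1,26] (ℓ=4, even), read p_3/q_3
i=0: a=13 ⇒ p=13, q=1
i=1: a=1 ⇒ p=14, q=1
i=2: a=12 ⇒ p=181, q=13
i=3: a=1 ⇒ p=195, q=14
fundamental: x₁=195, y₁=14  (since 38025 − 194·196 = 1)

195 14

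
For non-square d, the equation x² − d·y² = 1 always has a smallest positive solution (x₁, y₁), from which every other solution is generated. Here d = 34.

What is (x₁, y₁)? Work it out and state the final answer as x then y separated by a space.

√34 = [5; 1,4,1,10, …], period ℓ=4 (even) → k=3
step 0: (5, 1)  from 5·(1,0) + (0,1)
…
step 2: (29, 5)  from 4·(6,1) + (5,1)
step 3: (35, 6)  from 1·(29,5) + (6,1)
(x₁, y₁) = (35, 6);  35² − 34·6² = 1 ✓

35 6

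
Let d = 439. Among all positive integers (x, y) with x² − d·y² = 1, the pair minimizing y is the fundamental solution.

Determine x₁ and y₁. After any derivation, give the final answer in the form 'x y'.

440 21

√439 = [20; 1,19,1,40, …], period ℓ=4 (even) → k=3
a_0=20:  p_0=20·1+0=20,  q_0=20·0+1=1
a_1=1:  p_1=1·20+1=21,  q_1=1·1+0=1
a_2=19:  p_2=19·21+20=419,  q_2=19·1+1=20
a_3=1:  p_3=1·419+21=440,  q_3=1·20+1=21
fundamental: x₁=440, y₁=21  (since 193600 − 439·441 = 1)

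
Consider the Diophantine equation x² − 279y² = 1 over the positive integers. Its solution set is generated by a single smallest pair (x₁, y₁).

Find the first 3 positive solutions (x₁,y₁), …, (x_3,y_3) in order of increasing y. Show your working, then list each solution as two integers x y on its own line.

[16; 1,2,2,1,2,2,1,32] for √279; ℓ=8 ⇒ convergent index 7
i=0: a=16 ⇒ p=16, q=1
i=1: a=1 ⇒ p=17, q=1
i=2: a=2 ⇒ p=50, q=3
i=3: a=2 ⇒ p=117, q=7
i=4: a=1 ⇒ p=167, q=10
i=5: a=2 ⇒ p=451, q=27
i=6: a=2 ⇒ p=1069, q=64
i=7: a=1 ⇒ p=1520, q=91
(x₁, y₁) = (1520, 91);  1520² − 279·91² = 1 ✓
(x_2, y_2) = (1520·1520 + 279·91·91, 1520·91 + 91·1520) = (4620799, 276640)
(x_3, y_3) = (1520·4620799 + 279·91·276640, 1520·276640 + 91·4620799) = (14047227440, 840985509)

1520 91
4620799 276640
14047227440 840985509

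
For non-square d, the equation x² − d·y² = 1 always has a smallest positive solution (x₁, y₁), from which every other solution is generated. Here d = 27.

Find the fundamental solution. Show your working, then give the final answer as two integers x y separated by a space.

[5; 5,10] for √27; ℓ=2 ⇒ convergent index 1
step 0: (5, 1)  from 5·(1,0) + (0,1)
step 1: (26, 5)  from 5·(5,1) + (1,0)
(x₁, y₁) = (26, 5);  26² − 27·5² = 1 ✓

26 5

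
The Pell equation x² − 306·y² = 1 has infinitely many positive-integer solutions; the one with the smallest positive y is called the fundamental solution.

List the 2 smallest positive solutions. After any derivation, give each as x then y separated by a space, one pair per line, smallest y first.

35 2
2449 140

d=306: √d = [17; 2,34] (ℓ=2, even), read p_1/q_1
k=0  a_k=17  p_k/q_k = 17/1
k=1  a_k=2  p_k/q_k = 35/2
fundamental: x₁=35, y₁=2  (since 1225 − 306·4 = 1)
k=2:  x_2 = 35·35+306·2·2 = 2449,  y_2 = 35·2+2·35 = 140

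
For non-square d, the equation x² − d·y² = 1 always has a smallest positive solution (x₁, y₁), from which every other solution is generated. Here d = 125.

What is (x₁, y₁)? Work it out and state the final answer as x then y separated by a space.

d=125: √d = [11; 5,1,1,5,22] (ℓ=5, odd), read p_9/q_9
a_0=11:  p_0=11·1+0=11,  q_0=11·0+1=1
…
a_3=1:  p_3=1·67+56=123,  q_3=1·6+5=11
a_4=5:  p_4=5·123+67=682,  q_4=5·11+6=61
…
a_7=1:  p_7=1·76317+15127=91444,  q_7=1·6826+1353=8179
a_8=1:  p_8=1·91444+76317=167761,  q_8=1·8179+6826=15005
a_9=5:  p_9=5·167761+91444=930249,  q_9=5·15005+8179=83204
(x₁, y₁) = (930249, 83204);  930249² − 125·83204² = 1 ✓

930249 83204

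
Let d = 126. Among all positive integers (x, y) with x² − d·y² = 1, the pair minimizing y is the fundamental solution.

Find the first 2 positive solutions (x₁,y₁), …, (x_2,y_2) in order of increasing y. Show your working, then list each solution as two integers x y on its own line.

√126 → a₀=11, period (4,2,4,22); ℓ=4 even so k=3
i=0: a=11 ⇒ p=11, q=1
…
i=2: a=2 ⇒ p=101, q=9
i=3: a=4 ⇒ p=449, q=40
→ (449, 40).  Check: 449²=201601, 126·40²=201600, difference 1.
(449+40√126)^2 = 403201 + 35920√126

449 40
403201 35920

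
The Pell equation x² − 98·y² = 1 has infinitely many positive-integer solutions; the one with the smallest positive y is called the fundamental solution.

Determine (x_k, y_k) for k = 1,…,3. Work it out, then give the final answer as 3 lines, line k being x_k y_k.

99 10
19601 1980
3880899 392030

[9; 1,8,1,18] for √98; ℓ=4 ⇒ convergent index 3
step 0: (9, 1)  from 9·(1,0) + (0,1)
step 1: (10, 1)  from 1·(9,1) + (1,0)
step 2: (89, 9)  from 8·(10,1) + (9,1)
step 3: (99, 10)  from 1·(89,9) + (10,1)
(x₁, y₁) = (99, 10);  99² − 98·10² = 1 ✓
(x_2, y_2) = (99·99 + 98·10·10, 99·10 + 10·99) = (19601, 1980)
(x_3, y_3) = (99·19601 + 98·10·1980, 99·1980 + 10·19601) = (3880899, 392030)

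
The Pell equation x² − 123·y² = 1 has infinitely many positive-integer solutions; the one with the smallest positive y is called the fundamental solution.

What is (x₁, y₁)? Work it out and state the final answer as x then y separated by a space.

122 11

[11; 11,22] for √123; ℓ=2 ⇒ convergent index 1
i=0: a=11 ⇒ p=11, q=1
i=1: a=11 ⇒ p=122, q=11
→ (122, 11).  Check: 122²=14884, 123·11²=14883, difference 1.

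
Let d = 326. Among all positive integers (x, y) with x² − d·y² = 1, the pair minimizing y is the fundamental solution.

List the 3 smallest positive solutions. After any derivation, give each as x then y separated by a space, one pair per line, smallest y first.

√326 = [18; 18,36, …], period ℓ=2 (even) → k=1
step 0: (18, 1)  from 18·(1,0) + (0,1)
step 1: (325, 18)  from 18·(18,1) + (1,0)
fundamental: x₁=325, y₁=18  (since 105625 − 326·324 = 1)
(x_2, y_2) = (325·325 + 326·18·18, 325·18 + 18·325) = (211249, 11700)
(x_3, y_3) = (325·211249 + 326·18·11700, 325·11700 + 18·211249) = (137311525, 7604982)

325 18
211249 11700
137311525 7604982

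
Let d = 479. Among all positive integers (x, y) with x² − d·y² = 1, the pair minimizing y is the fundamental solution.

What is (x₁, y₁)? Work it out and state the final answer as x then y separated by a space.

2989440 136591

[21; 1,7,1,3,2,21,2,3,1,7,1,42] for √479; ℓ=12 ⇒ convergent index 11
step 0: (21, 1)  from 21·(1,0) + (0,1)
step 1: (22, 1)  from 1·(21,1) + (1,0)
step 2: (175, 8)  from 7·(22,1) + (21,1)
step 3: (197, 9)  from 1·(175,8) + (22,1)
…
step 5: (1729, 79)  from 2·(766,35) + (197,9)
step 6: (37075, 1694)  from 21·(1729,79) + (766,35)
step 7: (75879, 3467)  from 2·(37075,1694) + (1729,79)
step 8: (264712, 12095)  from 3·(75879,3467) + (37075,1694)
…
step 10: (2648849, 121029)  from 7·(340591,15562) + (264712,12095)
step 11: (2989440, 136591)  from 1·(2648849,121029) + (340591,15562)
fundamental: x₁=2989440, y₁=136591  (since 8936751513600 − 479·18657101281 = 1)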